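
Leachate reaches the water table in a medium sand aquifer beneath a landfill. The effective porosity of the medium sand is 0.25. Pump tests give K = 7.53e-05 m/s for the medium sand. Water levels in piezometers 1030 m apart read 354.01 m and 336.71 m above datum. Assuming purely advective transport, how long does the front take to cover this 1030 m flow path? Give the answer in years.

6.45

Convert K: 7.53e-05 m/s × 86400 = 6.506 m/day.
Hydraulic gradient i = (354.01 − 336.71) / 1030 = 17.3 / 1030 = 0.01680.
Darcy flux q = K · i = 6.506 × 0.01680 = 0.1093 m/day.
Seepage velocity v = q / n_e = 0.1093 / 0.25 = 0.4371 m/day.
Travel time t = L / v = 1030 / 0.4371 = 2356 days = 6.452 years.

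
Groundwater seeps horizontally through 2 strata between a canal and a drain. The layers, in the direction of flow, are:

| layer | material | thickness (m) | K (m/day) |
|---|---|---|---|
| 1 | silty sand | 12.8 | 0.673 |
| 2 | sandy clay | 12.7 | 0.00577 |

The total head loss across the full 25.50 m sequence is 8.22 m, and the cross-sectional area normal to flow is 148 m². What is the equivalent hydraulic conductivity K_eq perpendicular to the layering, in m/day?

Flow is perpendicular to layering, so the layers act in series and the equivalent K is the thickness-weighted harmonic mean.
Total thickness L = 12.8 + 12.7 = 25.50 m.
Σ(b_i/K_i) = 12.8/0.673 + 12.7/0.00577 = 2220 d.
K_eq = L / Σ(b_i/K_i) = 25.50 / 2220 = 0.01149 m/day.

0.0115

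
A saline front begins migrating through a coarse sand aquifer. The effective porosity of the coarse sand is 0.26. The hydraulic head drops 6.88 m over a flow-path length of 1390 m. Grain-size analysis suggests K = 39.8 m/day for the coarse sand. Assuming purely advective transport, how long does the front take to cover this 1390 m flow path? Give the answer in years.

Hydraulic gradient i = Δh / L = 6.88 / 1390 = 0.004950.
Darcy flux q = K · i = 39.80 × 0.004950 = 0.1970 m/day.
Seepage velocity v = q / n_e = 0.1970 / 0.26 = 0.7577 m/day.
Travel time t = L / v = 1390 / 0.7577 = 1835 days = 5.023 years.

5.02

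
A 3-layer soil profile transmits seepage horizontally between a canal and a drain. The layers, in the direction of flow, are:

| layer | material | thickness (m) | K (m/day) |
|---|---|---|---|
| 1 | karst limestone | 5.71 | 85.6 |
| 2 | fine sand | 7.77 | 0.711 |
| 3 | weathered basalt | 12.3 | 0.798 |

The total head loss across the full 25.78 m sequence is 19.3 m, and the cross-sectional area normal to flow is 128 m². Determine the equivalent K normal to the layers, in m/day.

0.976

Flow is perpendicular to layering, so the layers act in series and the equivalent K is the thickness-weighted harmonic mean.
Total thickness L = 5.71 + 7.77 + 12.3 = 25.78 m.
Σ(b_i/K_i) = 5.71/85.6 + 7.77/0.711 + 12.3/0.798 = 26.41 d.
K_eq = L / Σ(b_i/K_i) = 25.78 / 26.41 = 0.9762 m/day.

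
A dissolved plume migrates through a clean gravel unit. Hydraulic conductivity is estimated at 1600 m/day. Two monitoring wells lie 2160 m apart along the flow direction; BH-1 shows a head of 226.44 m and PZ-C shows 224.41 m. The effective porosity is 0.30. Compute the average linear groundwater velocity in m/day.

5.01

Hydraulic gradient i = (226.44 − 224.41) / 2160 = 2.03 / 2160 = 0.0009398.
Darcy flux q = K · i = 1600 × 0.0009398 = 1.504 m/day.
Seepage velocity v = q / n_e = 1.504 / 0.30 = 5.012 m/day.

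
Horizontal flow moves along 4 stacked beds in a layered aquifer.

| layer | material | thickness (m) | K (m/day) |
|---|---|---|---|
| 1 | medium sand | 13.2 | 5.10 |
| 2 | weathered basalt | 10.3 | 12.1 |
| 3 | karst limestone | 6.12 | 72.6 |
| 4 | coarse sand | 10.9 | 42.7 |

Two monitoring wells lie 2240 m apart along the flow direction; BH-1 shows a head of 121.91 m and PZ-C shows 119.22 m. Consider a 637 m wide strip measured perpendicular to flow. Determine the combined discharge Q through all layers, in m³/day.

Flow is parallel to layering, so each bed carries its own Darcy discharge and the transmissivities add.
Σ(K_i·b_i) = 5.10×13.2 + 12.1×10.3 + 72.6×6.12 + 42.7×10.9 = 1102 m²/day.
Hydraulic gradient i = (121.91 − 119.22) / 2240 = 2.69 / 2240 = 0.001201.
Q = Σ(K_i·b_i) · W · i = 1102 × 637 × 0.001201 = 842.8 m³/day.

843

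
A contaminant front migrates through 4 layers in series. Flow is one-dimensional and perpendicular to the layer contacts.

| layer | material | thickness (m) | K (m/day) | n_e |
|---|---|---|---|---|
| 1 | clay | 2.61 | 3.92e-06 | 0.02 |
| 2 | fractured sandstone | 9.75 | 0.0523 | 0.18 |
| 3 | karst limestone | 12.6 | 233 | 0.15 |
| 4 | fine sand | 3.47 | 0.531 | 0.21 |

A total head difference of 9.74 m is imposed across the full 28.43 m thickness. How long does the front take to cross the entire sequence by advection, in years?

829

With flow normal to the layers, continuity requires the same specific discharge q through every layer.
Σ(b_i/K_i) = 2.61/3.92e-06 + 9.75/0.0523 + 12.6/233 + 3.47/0.531 = 6.660e+05 d.
q = Δh / Σ(b_i/K_i) = 9.74 / 6.660e+05 = 1.462e-05 m/day.
In each layer the seepage velocity is v_i = q/n_i, so the layer transit time is t_i = b_i·n_i / q:
  layer 1 (clay): t_1 = 2.61 × 0.02 / 1.462e-05 = 3569 d
  layer 2 (fractured sandstone): t_2 = 9.75 × 0.18 / 1.462e-05 = 1.200e+05 d
  layer 3 (karst limestone): t_3 = 12.6 × 0.15 / 1.462e-05 = 1.292e+05 d
  layer 4 (fine sand): t_4 = 3.47 × 0.21 / 1.462e-05 = 49828 d
Total t = Σ t_i = 3.026e+05 days = 828.6 years.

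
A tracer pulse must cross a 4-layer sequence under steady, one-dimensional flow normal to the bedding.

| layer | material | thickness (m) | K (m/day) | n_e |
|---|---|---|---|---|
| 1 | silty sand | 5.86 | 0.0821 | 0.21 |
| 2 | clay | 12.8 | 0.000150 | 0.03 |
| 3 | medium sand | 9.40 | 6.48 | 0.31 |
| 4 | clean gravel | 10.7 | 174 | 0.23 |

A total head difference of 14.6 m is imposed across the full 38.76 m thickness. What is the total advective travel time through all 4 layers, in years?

112

With flow normal to the layers, continuity requires the same specific discharge q through every layer.
Σ(b_i/K_i) = 5.86/0.0821 + 12.8/0.000150 + 9.40/6.48 + 10.7/174 = 85406 d.
q = Δh / Σ(b_i/K_i) = 14.6 / 85406 = 0.0001709 m/day.
In each layer the seepage velocity is v_i = q/n_i, so the layer transit time is t_i = b_i·n_i / q:
  layer 1 (silty sand): t_1 = 5.86 × 0.21 / 0.0001709 = 7199 d
  layer 2 (clay): t_2 = 12.8 × 0.03 / 0.0001709 = 2246 d
  layer 3 (medium sand): t_3 = 9.40 × 0.31 / 0.0001709 = 17046 d
  layer 4 (clean gravel): t_4 = 10.7 × 0.23 / 0.0001709 = 14396 d
Total t = Σ t_i = 40887 days = 111.9 years.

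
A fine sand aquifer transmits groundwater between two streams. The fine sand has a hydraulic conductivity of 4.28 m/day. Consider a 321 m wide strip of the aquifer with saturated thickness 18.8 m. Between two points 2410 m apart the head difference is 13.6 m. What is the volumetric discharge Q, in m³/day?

Cross-sectional area A = 321 × 18.8 = 6035 m².
Hydraulic gradient i = Δh / L = 13.6 / 2410 = 0.005643.
Darcy's law: Q = K · A · i = 4.280 × 6035 × 0.005643 = 145.8 m³/day.

146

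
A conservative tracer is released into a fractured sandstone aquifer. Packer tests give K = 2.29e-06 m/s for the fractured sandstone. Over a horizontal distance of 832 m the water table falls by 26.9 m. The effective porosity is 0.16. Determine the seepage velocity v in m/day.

Convert K: 2.29e-06 m/s × 86400 = 0.1979 m/day.
Hydraulic gradient i = Δh / L = 26.9 / 832 = 0.03233.
Darcy flux q = K · i = 0.1979 × 0.03233 = 0.006397 m/day.
Seepage velocity v = q / n_e = 0.006397 / 0.16 = 0.03998 m/day.

0.0400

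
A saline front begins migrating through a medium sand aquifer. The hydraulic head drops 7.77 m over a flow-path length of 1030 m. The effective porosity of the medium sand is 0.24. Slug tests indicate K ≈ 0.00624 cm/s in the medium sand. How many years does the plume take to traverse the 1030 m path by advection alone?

Convert K: 0.00624 cm/s × 864 = 5.391 m/day.
Hydraulic gradient i = Δh / L = 7.77 / 1030 = 0.007544.
Darcy flux q = K · i = 5.391 × 0.007544 = 0.04067 m/day.
Seepage velocity v = q / n_e = 0.04067 / 0.24 = 0.1695 m/day.
Travel time t = L / v = 1030 / 0.1695 = 6078 days = 16.64 years.

16.6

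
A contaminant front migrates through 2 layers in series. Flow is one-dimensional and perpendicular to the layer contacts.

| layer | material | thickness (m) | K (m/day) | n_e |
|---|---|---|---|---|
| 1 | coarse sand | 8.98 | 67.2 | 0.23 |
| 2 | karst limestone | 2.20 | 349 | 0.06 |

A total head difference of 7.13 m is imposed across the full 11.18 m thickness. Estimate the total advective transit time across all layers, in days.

With flow normal to the layers, continuity requires the same specific discharge q through every layer.
Σ(b_i/K_i) = 8.98/67.2 + 2.20/349 = 0.1399 d.
q = Δh / Σ(b_i/K_i) = 7.13 / 0.1399 = 50.95 m/day.
In each layer the seepage velocity is v_i = q/n_i, so the layer transit time is t_i = b_i·n_i / q:
  layer 1 (coarse sand): t_1 = 8.98 × 0.23 / 50.95 = 0.04054 d
  layer 2 (karst limestone): t_2 = 2.20 × 0.06 / 50.95 = 0.002591 d
Total t = Σ t_i = 0.04313 days.

0.0431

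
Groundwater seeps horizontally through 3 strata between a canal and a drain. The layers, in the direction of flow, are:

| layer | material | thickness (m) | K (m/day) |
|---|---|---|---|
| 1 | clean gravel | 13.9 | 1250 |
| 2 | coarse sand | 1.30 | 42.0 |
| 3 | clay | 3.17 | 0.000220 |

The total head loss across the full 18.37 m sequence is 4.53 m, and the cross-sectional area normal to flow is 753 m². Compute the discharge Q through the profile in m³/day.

Flow is perpendicular to layering, so the layers act in series and the equivalent K is the thickness-weighted harmonic mean.
Total thickness L = 13.9 + 1.30 + 3.17 = 18.37 m.
Σ(b_i/K_i) = 13.9/1250 + 1.30/42.0 + 3.17/0.000220 = 14409 d.
K_eq = L / Σ(b_i/K_i) = 18.37 / 14409 = 0.001275 m/day.
Q = K_eq · A · (Δh/L) = 0.001275 × 753 × (4.53/18.37) = 0.2367 m³/day.

0.237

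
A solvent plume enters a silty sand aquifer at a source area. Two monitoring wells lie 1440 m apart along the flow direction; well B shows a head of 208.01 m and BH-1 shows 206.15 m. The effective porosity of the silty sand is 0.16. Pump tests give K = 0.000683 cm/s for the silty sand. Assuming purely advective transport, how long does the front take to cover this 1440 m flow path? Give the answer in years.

828

Convert K: 0.000683 cm/s × 864 = 0.5901 m/day.
Hydraulic gradient i = (208.01 − 206.15) / 1440 = 1.86 / 1440 = 0.001292.
Darcy flux q = K · i = 0.5901 × 0.001292 = 0.0007622 m/day.
Seepage velocity v = q / n_e = 0.0007622 / 0.16 = 0.004764 m/day.
Travel time t = L / v = 1440 / 0.004764 = 3.023e+05 days = 827.6 years.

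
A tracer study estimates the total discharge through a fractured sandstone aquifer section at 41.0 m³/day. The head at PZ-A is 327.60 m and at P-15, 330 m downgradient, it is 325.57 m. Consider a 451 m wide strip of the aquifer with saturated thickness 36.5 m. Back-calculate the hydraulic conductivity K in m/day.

Cross-sectional area A = 451 × 36.5 = 16462 m².
Hydraulic gradient i = (327.60 − 325.57) / 330 = 2.03 / 330 = 0.006152.
From Q = K·A·i, K = Q / (A·i) = 41.0 / (16462 × 0.006152) = 0.4049 m/day.

0.405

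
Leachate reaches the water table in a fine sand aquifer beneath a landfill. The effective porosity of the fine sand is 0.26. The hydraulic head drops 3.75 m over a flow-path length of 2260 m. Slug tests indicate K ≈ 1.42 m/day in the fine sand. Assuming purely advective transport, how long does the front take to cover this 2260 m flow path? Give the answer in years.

683

Hydraulic gradient i = Δh / L = 3.75 / 2260 = 0.001659.
Darcy flux q = K · i = 1.420 × 0.001659 = 0.002356 m/day.
Seepage velocity v = q / n_e = 0.002356 / 0.26 = 0.009062 m/day.
Travel time t = L / v = 2260 / 0.009062 = 2.494e+05 days = 682.8 years.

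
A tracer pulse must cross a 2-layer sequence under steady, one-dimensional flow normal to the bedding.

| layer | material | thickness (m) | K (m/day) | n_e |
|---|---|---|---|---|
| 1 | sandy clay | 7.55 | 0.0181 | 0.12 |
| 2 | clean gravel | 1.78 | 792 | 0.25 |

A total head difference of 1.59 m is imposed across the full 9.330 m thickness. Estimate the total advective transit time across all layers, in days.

354

With flow normal to the layers, continuity requires the same specific discharge q through every layer.
Σ(b_i/K_i) = 7.55/0.0181 + 1.78/792 = 417.1 d.
q = Δh / Σ(b_i/K_i) = 1.59 / 417.1 = 0.003812 m/day.
In each layer the seepage velocity is v_i = q/n_i, so the layer transit time is t_i = b_i·n_i / q:
  layer 1 (sandy clay): t_1 = 7.55 × 0.12 / 0.003812 = 237.7 d
  layer 2 (clean gravel): t_2 = 1.78 × 0.25 / 0.003812 = 116.7 d
Total t = Σ t_i = 354.4 days.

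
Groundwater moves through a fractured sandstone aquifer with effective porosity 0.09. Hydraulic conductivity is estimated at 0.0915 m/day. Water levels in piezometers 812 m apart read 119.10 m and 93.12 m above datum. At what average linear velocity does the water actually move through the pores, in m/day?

0.0325

Hydraulic gradient i = (119.10 − 93.12) / 812 = 25.98 / 812 = 0.03200.
Darcy flux q = K · i = 0.09150 × 0.03200 = 0.002928 m/day.
Seepage velocity v = q / n_e = 0.002928 / 0.09 = 0.03253 m/day.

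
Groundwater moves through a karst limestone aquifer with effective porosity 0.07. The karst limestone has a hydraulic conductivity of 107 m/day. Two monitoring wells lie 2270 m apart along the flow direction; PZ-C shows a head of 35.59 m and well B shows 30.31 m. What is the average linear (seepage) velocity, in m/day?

Hydraulic gradient i = (35.59 − 30.31) / 2270 = 5.28 / 2270 = 0.002326.
Darcy flux q = K · i = 107.0 × 0.002326 = 0.2489 m/day.
Seepage velocity v = q / n_e = 0.2489 / 0.07 = 3.555 m/day.

3.56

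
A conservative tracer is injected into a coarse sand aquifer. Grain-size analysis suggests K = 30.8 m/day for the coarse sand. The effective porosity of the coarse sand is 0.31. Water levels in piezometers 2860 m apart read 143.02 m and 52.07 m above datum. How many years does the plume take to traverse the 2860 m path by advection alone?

Hydraulic gradient i = (143.02 − 52.07) / 2860 = 90.95 / 2860 = 0.03180.
Darcy flux q = K · i = 30.80 × 0.03180 = 0.9795 m/day.
Seepage velocity v = q / n_e = 0.9795 / 0.31 = 3.160 m/day.
Travel time t = L / v = 2860 / 3.160 = 905.2 days = 2.478 years.

2.48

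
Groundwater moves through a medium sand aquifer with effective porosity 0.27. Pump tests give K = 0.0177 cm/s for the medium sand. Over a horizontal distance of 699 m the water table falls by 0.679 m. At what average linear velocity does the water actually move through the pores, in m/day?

Convert K: 0.0177 cm/s × 864 = 15.29 m/day.
Hydraulic gradient i = Δh / L = 0.679 / 699 = 0.0009714.
Darcy flux q = K · i = 15.29 × 0.0009714 = 0.01486 m/day.
Seepage velocity v = q / n_e = 0.01486 / 0.27 = 0.05502 m/day.

0.0550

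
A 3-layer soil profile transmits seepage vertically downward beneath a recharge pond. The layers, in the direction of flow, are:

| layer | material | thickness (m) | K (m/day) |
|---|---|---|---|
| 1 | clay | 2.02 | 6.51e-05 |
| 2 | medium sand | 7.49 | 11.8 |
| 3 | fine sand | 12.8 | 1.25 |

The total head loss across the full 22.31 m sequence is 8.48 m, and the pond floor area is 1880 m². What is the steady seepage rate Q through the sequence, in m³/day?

Flow is perpendicular to layering, so the layers act in series and the equivalent K is the thickness-weighted harmonic mean.
Total thickness L = 2.02 + 7.49 + 12.8 = 22.31 m.
Σ(b_i/K_i) = 2.02/6.51e-05 + 7.49/11.8 + 12.8/1.25 = 31040 d.
K_eq = L / Σ(b_i/K_i) = 22.31 / 31040 = 0.0007187 m/day.
Q = K_eq · A · (Δh/L) = 0.0007187 × 1880 × (8.48/22.31) = 0.5136 m³/day.

0.514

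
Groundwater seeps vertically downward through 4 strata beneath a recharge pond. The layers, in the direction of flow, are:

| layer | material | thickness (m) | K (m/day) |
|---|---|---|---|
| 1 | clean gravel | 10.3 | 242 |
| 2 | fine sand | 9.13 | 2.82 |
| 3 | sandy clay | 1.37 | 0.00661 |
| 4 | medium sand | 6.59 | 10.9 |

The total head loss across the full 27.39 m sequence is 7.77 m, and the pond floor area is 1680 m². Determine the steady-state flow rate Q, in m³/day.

61.8

Flow is perpendicular to layering, so the layers act in series and the equivalent K is the thickness-weighted harmonic mean.
Total thickness L = 10.3 + 9.13 + 1.37 + 6.59 = 27.39 m.
Σ(b_i/K_i) = 10.3/242 + 9.13/2.82 + 1.37/0.00661 + 6.59/10.9 = 211.1 d.
K_eq = L / Σ(b_i/K_i) = 27.39 / 211.1 = 0.1297 m/day.
Q = K_eq · A · (Δh/L) = 0.1297 × 1680 × (7.77/27.39) = 61.82 m³/day.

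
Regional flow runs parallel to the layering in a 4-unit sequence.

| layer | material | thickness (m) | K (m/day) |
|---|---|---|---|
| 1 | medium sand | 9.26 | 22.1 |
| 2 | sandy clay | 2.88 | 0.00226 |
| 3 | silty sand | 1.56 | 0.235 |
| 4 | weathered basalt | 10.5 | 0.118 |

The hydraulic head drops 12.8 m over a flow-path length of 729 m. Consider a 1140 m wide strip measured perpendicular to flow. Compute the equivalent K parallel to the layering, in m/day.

8.52

Flow is parallel to layering, so each bed carries its own Darcy discharge and the transmissivities add.
Σ(K_i·b_i) = 22.1×9.26 + 0.00226×2.88 + 0.235×1.56 + 0.118×10.5 = 206.3 m²/day.
Total thickness b = 24.20 m, so K_eq = Σ(K_i·b_i)/b = 8.523 m/day.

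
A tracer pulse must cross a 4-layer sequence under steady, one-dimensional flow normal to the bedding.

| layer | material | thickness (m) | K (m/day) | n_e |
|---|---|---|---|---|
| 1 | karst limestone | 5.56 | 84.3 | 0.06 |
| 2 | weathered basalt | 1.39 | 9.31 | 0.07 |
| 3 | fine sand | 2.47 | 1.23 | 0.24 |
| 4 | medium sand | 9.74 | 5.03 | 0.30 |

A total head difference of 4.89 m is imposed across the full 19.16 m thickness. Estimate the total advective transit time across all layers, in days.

3.36

With flow normal to the layers, continuity requires the same specific discharge q through every layer.
Σ(b_i/K_i) = 5.56/84.3 + 1.39/9.31 + 2.47/1.23 + 9.74/5.03 = 4.160 d.
q = Δh / Σ(b_i/K_i) = 4.89 / 4.160 = 1.176 m/day.
In each layer the seepage velocity is v_i = q/n_i, so the layer transit time is t_i = b_i·n_i / q:
  layer 1 (karst limestone): t_1 = 5.56 × 0.06 / 1.176 = 0.2838 d
  layer 2 (weathered basalt): t_2 = 1.39 × 0.07 / 1.176 = 0.08277 d
  layer 3 (fine sand): t_3 = 2.47 × 0.24 / 1.176 = 0.5043 d
  layer 4 (medium sand): t_4 = 9.74 × 0.30 / 1.176 = 2.486 d
Total t = Σ t_i = 3.356 days.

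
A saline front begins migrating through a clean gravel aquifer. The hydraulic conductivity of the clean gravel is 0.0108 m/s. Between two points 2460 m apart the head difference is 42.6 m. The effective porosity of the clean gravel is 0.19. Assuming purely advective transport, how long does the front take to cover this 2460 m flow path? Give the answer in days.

28.9

Convert K: 0.0108 m/s × 86400 = 933.1 m/day.
Hydraulic gradient i = Δh / L = 42.6 / 2460 = 0.01732.
Darcy flux q = K · i = 933.1 × 0.01732 = 16.16 m/day.
Seepage velocity v = q / n_e = 16.16 / 0.19 = 85.05 m/day.
Travel time t = L / v = 2460 / 85.05 = 28.93 days.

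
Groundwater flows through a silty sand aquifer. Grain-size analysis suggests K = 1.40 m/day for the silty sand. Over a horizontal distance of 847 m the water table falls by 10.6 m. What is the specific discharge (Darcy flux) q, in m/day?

0.0175

Hydraulic gradient i = Δh / L = 10.6 / 847 = 0.01251.
Specific discharge q = K · i = 1.400 × 0.01251 = 0.01752 m/day.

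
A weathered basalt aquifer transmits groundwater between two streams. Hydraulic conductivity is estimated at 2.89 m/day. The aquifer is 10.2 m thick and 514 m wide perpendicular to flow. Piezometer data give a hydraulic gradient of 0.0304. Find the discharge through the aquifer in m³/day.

Cross-sectional area A = 514 × 10.2 = 5243 m².
Hydraulic gradient i = 0.0304.
Darcy's law: Q = K · A · i = 2.890 × 5243 × 0.03040 = 460.6 m³/day.

461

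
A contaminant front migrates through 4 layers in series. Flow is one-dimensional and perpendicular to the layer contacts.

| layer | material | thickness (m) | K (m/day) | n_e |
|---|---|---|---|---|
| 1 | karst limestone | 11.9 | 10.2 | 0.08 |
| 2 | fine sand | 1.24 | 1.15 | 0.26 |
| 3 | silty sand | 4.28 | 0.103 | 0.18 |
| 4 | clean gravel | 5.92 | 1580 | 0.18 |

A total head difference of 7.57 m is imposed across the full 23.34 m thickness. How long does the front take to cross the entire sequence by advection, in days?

With flow normal to the layers, continuity requires the same specific discharge q through every layer.
Σ(b_i/K_i) = 11.9/10.2 + 1.24/1.15 + 4.28/0.103 + 5.92/1580 = 43.80 d.
q = Δh / Σ(b_i/K_i) = 7.57 / 43.80 = 0.1728 m/day.
In each layer the seepage velocity is v_i = q/n_i, so the layer transit time is t_i = b_i·n_i / q:
  layer 1 (karst limestone): t_1 = 11.9 × 0.08 / 0.1728 = 5.509 d
  layer 2 (fine sand): t_2 = 1.24 × 0.26 / 0.1728 = 1.865 d
  layer 3 (silty sand): t_3 = 4.28 × 0.18 / 0.1728 = 4.458 d
  layer 4 (clean gravel): t_4 = 5.92 × 0.18 / 0.1728 = 6.166 d
Total t = Σ t_i = 18.00 days.

18.0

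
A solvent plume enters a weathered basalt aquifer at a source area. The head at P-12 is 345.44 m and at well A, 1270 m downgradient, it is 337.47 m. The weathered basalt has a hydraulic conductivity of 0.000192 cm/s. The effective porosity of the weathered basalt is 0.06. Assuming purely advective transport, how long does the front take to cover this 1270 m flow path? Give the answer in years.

Convert K: 0.000192 cm/s × 864 = 0.1659 m/day.
Hydraulic gradient i = (345.44 − 337.47) / 1270 = 7.97 / 1270 = 0.006276.
Darcy flux q = K · i = 0.1659 × 0.006276 = 0.001041 m/day.
Seepage velocity v = q / n_e = 0.001041 / 0.06 = 0.01735 m/day.
Travel time t = L / v = 1270 / 0.01735 = 73196 days = 200.4 years.

200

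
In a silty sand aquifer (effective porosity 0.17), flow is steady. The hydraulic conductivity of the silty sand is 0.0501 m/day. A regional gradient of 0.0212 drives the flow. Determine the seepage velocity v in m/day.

Hydraulic gradient i = 0.0212.
Darcy flux q = K · i = 0.05010 × 0.02120 = 0.001062 m/day.
Seepage velocity v = q / n_e = 0.001062 / 0.17 = 0.006248 m/day.

0.00625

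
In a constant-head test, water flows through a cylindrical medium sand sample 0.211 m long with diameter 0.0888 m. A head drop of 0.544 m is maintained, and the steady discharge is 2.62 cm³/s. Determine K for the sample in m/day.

Cross-sectional area A = π·(d/2)² = π × (0.0888/2)² = 0.006193 m².
Convert discharge: 2.62 cm³/s = 2.620e-06 m³/s.
Darcy's law rearranged: K = Q·L / (A·Δh) = 2.620e-06 × 0.211 / (0.006193 × 0.544) = 0.0001641 m/s = 14.18 m/day.

14.2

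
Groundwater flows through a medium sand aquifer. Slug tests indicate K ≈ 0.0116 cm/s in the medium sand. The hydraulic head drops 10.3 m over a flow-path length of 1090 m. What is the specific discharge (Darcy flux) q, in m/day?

Convert K: 0.0116 cm/s × 864 = 10.02 m/day.
Hydraulic gradient i = Δh / L = 10.3 / 1090 = 0.009450.
Specific discharge q = K · i = 10.02 × 0.009450 = 0.09471 m/day.

0.0947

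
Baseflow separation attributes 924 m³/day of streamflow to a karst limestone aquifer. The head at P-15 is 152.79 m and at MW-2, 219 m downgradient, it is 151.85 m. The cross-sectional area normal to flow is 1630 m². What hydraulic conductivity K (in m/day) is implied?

Hydraulic gradient i = (152.79 − 151.85) / 219 = 0.94 / 219 = 0.004292.
From Q = K·A·i, K = Q / (A·i) = 924 / (1630 × 0.004292) = 132.1 m/day.

132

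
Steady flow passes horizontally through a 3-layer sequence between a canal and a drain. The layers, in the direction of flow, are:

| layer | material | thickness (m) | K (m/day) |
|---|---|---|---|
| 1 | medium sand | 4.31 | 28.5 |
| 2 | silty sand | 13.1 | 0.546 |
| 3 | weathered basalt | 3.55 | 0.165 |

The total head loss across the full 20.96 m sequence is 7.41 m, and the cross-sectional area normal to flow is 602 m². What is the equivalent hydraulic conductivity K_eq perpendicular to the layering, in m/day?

0.459

Flow is perpendicular to layering, so the layers act in series and the equivalent K is the thickness-weighted harmonic mean.
Total thickness L = 4.31 + 13.1 + 3.55 = 20.96 m.
Σ(b_i/K_i) = 4.31/28.5 + 13.1/0.546 + 3.55/0.165 = 45.66 d.
K_eq = L / Σ(b_i/K_i) = 20.96 / 45.66 = 0.4591 m/day.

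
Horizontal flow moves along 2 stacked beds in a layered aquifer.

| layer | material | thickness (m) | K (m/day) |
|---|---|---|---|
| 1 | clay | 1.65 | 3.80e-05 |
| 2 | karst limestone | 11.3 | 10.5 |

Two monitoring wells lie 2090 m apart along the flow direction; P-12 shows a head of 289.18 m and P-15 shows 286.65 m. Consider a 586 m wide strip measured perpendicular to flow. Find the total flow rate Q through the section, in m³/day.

Flow is parallel to layering, so each bed carries its own Darcy discharge and the transmissivities add.
Σ(K_i·b_i) = 3.80e-05×1.65 + 10.5×11.3 = 118.7 m²/day.
Hydraulic gradient i = (289.18 − 286.65) / 2090 = 2.53 / 2090 = 0.001211.
Q = Σ(K_i·b_i) · W · i = 118.7 × 586 × 0.001211 = 84.17 m³/day.

84.2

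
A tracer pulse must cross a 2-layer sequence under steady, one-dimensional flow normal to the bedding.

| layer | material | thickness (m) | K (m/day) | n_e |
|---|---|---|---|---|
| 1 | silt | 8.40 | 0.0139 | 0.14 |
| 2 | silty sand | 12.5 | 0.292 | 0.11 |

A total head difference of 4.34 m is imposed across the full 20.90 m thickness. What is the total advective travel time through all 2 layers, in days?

With flow normal to the layers, continuity requires the same specific discharge q through every layer.
Σ(b_i/K_i) = 8.40/0.0139 + 12.5/0.292 = 647.1 d.
q = Δh / Σ(b_i/K_i) = 4.34 / 647.1 = 0.006707 m/day.
In each layer the seepage velocity is v_i = q/n_i, so the layer transit time is t_i = b_i·n_i / q:
  layer 1 (silt): t_1 = 8.40 × 0.14 / 0.006707 = 175.3 d
  layer 2 (silty sand): t_2 = 12.5 × 0.11 / 0.006707 = 205.0 d
Total t = Σ t_i = 380.4 days.

380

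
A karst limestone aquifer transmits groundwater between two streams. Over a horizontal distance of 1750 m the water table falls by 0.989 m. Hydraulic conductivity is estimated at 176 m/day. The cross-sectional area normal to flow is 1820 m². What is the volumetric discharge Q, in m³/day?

181

Hydraulic gradient i = Δh / L = 0.989 / 1750 = 0.0005651.
Darcy's law: Q = K · A · i = 176.0 × 1820 × 0.0005651 = 181.0 m³/day.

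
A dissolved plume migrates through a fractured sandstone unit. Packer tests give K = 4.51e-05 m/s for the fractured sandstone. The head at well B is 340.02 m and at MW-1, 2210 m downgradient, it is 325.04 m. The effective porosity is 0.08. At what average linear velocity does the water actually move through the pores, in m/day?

Convert K: 4.51e-05 m/s × 86400 = 3.897 m/day.
Hydraulic gradient i = (340.02 − 325.04) / 2210 = 14.98 / 2210 = 0.006778.
Darcy flux q = K · i = 3.897 × 0.006778 = 0.02641 m/day.
Seepage velocity v = q / n_e = 0.02641 / 0.08 = 0.3302 m/day.

0.330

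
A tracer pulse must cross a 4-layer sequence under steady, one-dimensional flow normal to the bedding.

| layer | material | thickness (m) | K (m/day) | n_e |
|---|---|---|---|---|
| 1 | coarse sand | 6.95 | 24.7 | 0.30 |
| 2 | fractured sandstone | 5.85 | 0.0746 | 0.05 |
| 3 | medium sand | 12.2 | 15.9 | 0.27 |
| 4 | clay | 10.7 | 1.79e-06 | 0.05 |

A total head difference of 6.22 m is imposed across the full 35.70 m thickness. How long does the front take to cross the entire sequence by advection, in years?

With flow normal to the layers, continuity requires the same specific discharge q through every layer.
Σ(b_i/K_i) = 6.95/24.7 + 5.85/0.0746 + 12.2/15.9 + 10.7/1.79e-06 = 5.978e+06 d.
q = Δh / Σ(b_i/K_i) = 6.22 / 5.978e+06 = 1.041e-06 m/day.
In each layer the seepage velocity is v_i = q/n_i, so the layer transit time is t_i = b_i·n_i / q:
  layer 1 (coarse sand): t_1 = 6.95 × 0.30 / 1.041e-06 = 2.004e+06 d
  layer 2 (fractured sandstone): t_2 = 5.85 × 0.05 / 1.041e-06 = 2.811e+05 d
  layer 3 (medium sand): t_3 = 12.2 × 0.27 / 1.041e-06 = 3.166e+06 d
  layer 4 (clay): t_4 = 10.7 × 0.05 / 1.041e-06 = 5.142e+05 d
Total t = Σ t_i = 5.965e+06 days = 16331 years.

16300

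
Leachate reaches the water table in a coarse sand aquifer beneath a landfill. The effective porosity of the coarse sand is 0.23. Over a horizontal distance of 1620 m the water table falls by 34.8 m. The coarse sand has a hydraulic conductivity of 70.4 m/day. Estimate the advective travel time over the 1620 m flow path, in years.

0.675

Hydraulic gradient i = Δh / L = 34.8 / 1620 = 0.02148.
Darcy flux q = K · i = 70.40 × 0.02148 = 1.512 m/day.
Seepage velocity v = q / n_e = 1.512 / 0.23 = 6.575 m/day.
Travel time t = L / v = 1620 / 6.575 = 246.4 days = 0.6746 years.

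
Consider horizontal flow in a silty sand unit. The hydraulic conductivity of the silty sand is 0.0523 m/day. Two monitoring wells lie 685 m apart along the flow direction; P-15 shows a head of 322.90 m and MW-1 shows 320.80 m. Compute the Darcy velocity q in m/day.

0.000160

Hydraulic gradient i = (322.90 − 320.80) / 685 = 2.1 / 685 = 0.003066.
Specific discharge q = K · i = 0.05230 × 0.003066 = 0.0001603 m/day.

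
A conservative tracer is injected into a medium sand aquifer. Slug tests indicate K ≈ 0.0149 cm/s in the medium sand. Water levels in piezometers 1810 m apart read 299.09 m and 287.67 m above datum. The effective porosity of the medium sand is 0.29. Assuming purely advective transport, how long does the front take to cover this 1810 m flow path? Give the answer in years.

Convert K: 0.0149 cm/s × 864 = 12.87 m/day.
Hydraulic gradient i = (299.09 − 287.67) / 1810 = 11.42 / 1810 = 0.006309.
Darcy flux q = K · i = 12.87 × 0.006309 = 0.08122 m/day.
Seepage velocity v = q / n_e = 0.08122 / 0.29 = 0.2801 m/day.
Travel time t = L / v = 1810 / 0.2801 = 6462 days = 17.69 years.

17.7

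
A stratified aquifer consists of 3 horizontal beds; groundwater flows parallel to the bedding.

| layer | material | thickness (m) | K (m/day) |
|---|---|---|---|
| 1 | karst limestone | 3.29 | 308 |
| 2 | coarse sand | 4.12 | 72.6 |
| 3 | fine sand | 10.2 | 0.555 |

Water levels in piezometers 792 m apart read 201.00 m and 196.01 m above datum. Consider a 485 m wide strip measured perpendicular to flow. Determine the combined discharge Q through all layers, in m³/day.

Flow is parallel to layering, so each bed carries its own Darcy discharge and the transmissivities add.
Σ(K_i·b_i) = 308×3.29 + 72.6×4.12 + 0.555×10.2 = 1318 m²/day.
Hydraulic gradient i = (201.00 − 196.01) / 792 = 4.99 / 792 = 0.006301.
Q = Σ(K_i·b_i) · W · i = 1318 × 485 × 0.006301 = 4028 m³/day.

4030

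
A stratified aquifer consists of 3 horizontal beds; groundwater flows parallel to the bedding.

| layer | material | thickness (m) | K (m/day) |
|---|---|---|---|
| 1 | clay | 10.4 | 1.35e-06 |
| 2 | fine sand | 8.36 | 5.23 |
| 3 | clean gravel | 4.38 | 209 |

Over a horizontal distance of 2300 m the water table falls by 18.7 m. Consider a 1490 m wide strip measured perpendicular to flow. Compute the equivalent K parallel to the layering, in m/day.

Flow is parallel to layering, so each bed carries its own Darcy discharge and the transmissivities add.
Σ(K_i·b_i) = 1.35e-06×10.4 + 5.23×8.36 + 209×4.38 = 959.1 m²/day.
Total thickness b = 23.14 m, so K_eq = Σ(K_i·b_i)/b = 41.45 m/day.

41.4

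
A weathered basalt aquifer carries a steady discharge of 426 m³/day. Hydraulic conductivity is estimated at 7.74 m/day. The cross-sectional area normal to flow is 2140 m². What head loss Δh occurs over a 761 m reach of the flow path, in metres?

From Q = K·A·i, i = Q / (K·A) = 426 / (7.740 × 2140) = 0.02572.
Head loss Δh = i · L = 0.02572 × 761 = 19.57 m.

19.6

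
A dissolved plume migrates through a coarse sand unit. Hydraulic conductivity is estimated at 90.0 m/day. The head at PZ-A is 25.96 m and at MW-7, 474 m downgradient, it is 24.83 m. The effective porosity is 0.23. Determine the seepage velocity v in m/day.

0.933

Hydraulic gradient i = (25.96 − 24.83) / 474 = 1.13 / 474 = 0.002384.
Darcy flux q = K · i = 90.00 × 0.002384 = 0.2146 m/day.
Seepage velocity v = q / n_e = 0.2146 / 0.23 = 0.9329 m/day.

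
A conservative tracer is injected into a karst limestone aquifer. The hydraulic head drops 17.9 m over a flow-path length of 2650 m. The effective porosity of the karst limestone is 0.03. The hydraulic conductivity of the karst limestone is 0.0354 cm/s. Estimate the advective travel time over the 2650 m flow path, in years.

Convert K: 0.0354 cm/s × 864 = 30.59 m/day.
Hydraulic gradient i = Δh / L = 17.9 / 2650 = 0.006755.
Darcy flux q = K · i = 30.59 × 0.006755 = 0.2066 m/day.
Seepage velocity v = q / n_e = 0.2066 / 0.03 = 6.887 m/day.
Travel time t = L / v = 2650 / 6.887 = 384.8 days = 1.054 years.

1.05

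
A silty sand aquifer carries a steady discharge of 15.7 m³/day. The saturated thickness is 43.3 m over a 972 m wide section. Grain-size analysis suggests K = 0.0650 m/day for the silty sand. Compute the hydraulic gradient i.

Cross-sectional area A = 972 × 43.3 = 42088 m².
From Q = K·A·i, i = Q / (K·A) = 15.7 / (0.06500 × 42088) = 0.005739.

0.00574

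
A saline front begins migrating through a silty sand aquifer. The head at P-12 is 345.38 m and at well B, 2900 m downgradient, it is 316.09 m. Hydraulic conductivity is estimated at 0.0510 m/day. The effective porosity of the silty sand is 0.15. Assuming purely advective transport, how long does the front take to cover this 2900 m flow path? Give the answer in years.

2310

Hydraulic gradient i = (345.38 − 316.09) / 2900 = 29.29 / 2900 = 0.01010.
Darcy flux q = K · i = 0.05100 × 0.01010 = 0.0005151 m/day.
Seepage velocity v = q / n_e = 0.0005151 / 0.15 = 0.003434 m/day.
Travel time t = L / v = 2900 / 0.003434 = 8.445e+05 days = 2312 years.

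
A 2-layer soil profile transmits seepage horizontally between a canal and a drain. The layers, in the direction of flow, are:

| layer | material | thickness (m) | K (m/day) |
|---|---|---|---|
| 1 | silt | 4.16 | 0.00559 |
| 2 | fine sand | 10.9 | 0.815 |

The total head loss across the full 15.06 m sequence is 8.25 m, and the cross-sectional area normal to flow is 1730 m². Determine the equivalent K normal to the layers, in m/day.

Flow is perpendicular to layering, so the layers act in series and the equivalent K is the thickness-weighted harmonic mean.
Total thickness L = 4.16 + 10.9 = 15.06 m.
Σ(b_i/K_i) = 4.16/0.00559 + 10.9/0.815 = 757.6 d.
K_eq = L / Σ(b_i/K_i) = 15.06 / 757.6 = 0.01988 m/day.

0.0199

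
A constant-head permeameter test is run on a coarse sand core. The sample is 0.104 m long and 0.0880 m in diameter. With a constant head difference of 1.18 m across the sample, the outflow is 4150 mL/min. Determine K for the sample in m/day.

86.6

Cross-sectional area A = π·(d/2)² = π × (0.0880/2)² = 0.006082 m².
Convert discharge: 4150 mL/min = 6.917e-05 m³/s.
Darcy's law rearranged: K = Q·L / (A·Δh) = 6.917e-05 × 0.104 / (0.006082 × 1.18) = 0.001002 m/s = 86.60 m/day.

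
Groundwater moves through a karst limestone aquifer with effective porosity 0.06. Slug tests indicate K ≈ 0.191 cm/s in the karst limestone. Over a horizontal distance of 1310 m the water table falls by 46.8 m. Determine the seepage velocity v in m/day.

Convert K: 0.191 cm/s × 864 = 165.0 m/day.
Hydraulic gradient i = Δh / L = 46.8 / 1310 = 0.03573.
Darcy flux q = K · i = 165.0 × 0.03573 = 5.896 m/day.
Seepage velocity v = q / n_e = 5.896 / 0.06 = 98.26 m/day.

98.3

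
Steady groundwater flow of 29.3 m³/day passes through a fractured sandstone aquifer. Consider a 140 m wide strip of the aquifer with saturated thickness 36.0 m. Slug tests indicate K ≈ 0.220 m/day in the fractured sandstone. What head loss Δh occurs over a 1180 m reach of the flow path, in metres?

31.2

Cross-sectional area A = 140 × 36.0 = 5040 m².
From Q = K·A·i, i = Q / (K·A) = 29.3 / (0.2200 × 5040) = 0.02642.
Head loss Δh = i · L = 0.02642 × 1180 = 31.18 m.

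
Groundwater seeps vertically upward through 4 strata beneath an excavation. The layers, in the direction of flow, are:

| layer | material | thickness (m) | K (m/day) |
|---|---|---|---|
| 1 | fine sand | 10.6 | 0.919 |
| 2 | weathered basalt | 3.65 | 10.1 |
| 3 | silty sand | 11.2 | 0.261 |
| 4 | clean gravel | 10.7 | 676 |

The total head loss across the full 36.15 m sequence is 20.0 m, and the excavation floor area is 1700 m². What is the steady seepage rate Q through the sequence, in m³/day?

Flow is perpendicular to layering, so the layers act in series and the equivalent K is the thickness-weighted harmonic mean.
Total thickness L = 10.6 + 3.65 + 11.2 + 10.7 = 36.15 m.
Σ(b_i/K_i) = 10.6/0.919 + 3.65/10.1 + 11.2/0.261 + 10.7/676 = 54.82 d.
K_eq = L / Σ(b_i/K_i) = 36.15 / 54.82 = 0.6594 m/day.
Q = K_eq · A · (Δh/L) = 0.6594 × 1700 × (20.0/36.15) = 620.2 m³/day.

620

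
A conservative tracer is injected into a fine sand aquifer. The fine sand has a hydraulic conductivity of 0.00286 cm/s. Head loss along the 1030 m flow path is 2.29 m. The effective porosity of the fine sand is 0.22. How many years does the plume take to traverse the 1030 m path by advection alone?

Convert K: 0.00286 cm/s × 864 = 2.471 m/day.
Hydraulic gradient i = Δh / L = 2.29 / 1030 = 0.002223.
Darcy flux q = K · i = 2.471 × 0.002223 = 0.005494 m/day.
Seepage velocity v = q / n_e = 0.005494 / 0.22 = 0.02497 m/day.
Travel time t = L / v = 1030 / 0.02497 = 41246 days = 112.9 years.

113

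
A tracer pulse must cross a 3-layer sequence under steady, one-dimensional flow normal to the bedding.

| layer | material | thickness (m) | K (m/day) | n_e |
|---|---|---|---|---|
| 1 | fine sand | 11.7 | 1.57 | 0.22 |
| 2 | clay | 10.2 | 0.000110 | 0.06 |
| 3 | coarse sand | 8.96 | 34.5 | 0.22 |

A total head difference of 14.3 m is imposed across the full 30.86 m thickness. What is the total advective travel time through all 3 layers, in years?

91.6

With flow normal to the layers, continuity requires the same specific discharge q through every layer.
Σ(b_i/K_i) = 11.7/1.57 + 10.2/0.000110 + 8.96/34.5 = 92735 d.
q = Δh / Σ(b_i/K_i) = 14.3 / 92735 = 0.0001542 m/day.
In each layer the seepage velocity is v_i = q/n_i, so the layer transit time is t_i = b_i·n_i / q:
  layer 1 (fine sand): t_1 = 11.7 × 0.22 / 0.0001542 = 16692 d
  layer 2 (clay): t_2 = 10.2 × 0.06 / 0.0001542 = 3969 d
  layer 3 (coarse sand): t_3 = 8.96 × 0.22 / 0.0001542 = 12783 d
Total t = Σ t_i = 33444 days = 91.57 years.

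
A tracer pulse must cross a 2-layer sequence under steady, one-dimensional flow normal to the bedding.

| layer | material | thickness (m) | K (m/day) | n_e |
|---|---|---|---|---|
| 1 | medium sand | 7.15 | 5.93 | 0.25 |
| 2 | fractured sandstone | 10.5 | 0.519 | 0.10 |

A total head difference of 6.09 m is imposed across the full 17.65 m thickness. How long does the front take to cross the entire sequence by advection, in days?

With flow normal to the layers, continuity requires the same specific discharge q through every layer.
Σ(b_i/K_i) = 7.15/5.93 + 10.5/0.519 = 21.44 d.
q = Δh / Σ(b_i/K_i) = 6.09 / 21.44 = 0.2841 m/day.
In each layer the seepage velocity is v_i = q/n_i, so the layer transit time is t_i = b_i·n_i / q:
  layer 1 (medium sand): t_1 = 7.15 × 0.25 / 0.2841 = 6.292 d
  layer 2 (fractured sandstone): t_2 = 10.5 × 0.10 / 0.2841 = 3.696 d
Total t = Σ t_i = 9.988 days.

9.99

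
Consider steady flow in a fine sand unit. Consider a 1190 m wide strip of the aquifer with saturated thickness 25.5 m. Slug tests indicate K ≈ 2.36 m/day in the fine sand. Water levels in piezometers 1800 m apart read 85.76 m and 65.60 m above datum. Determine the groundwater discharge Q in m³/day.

802

Cross-sectional area A = 1190 × 25.5 = 30345 m².
Hydraulic gradient i = (85.76 − 65.60) / 1800 = 20.16 / 1800 = 0.01120.
Darcy's law: Q = K · A · i = 2.360 × 30345 × 0.01120 = 802.1 m³/day.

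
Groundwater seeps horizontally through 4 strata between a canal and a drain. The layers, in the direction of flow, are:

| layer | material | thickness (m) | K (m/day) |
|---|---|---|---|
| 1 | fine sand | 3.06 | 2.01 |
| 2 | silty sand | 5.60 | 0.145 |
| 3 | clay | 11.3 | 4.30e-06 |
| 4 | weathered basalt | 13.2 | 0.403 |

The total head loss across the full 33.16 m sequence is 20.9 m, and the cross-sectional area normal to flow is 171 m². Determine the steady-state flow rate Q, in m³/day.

0.00136

Flow is perpendicular to layering, so the layers act in series and the equivalent K is the thickness-weighted harmonic mean.
Total thickness L = 3.06 + 5.60 + 11.3 + 13.2 = 33.16 m.
Σ(b_i/K_i) = 3.06/2.01 + 5.60/0.145 + 11.3/4.30e-06 + 13.2/0.403 = 2.628e+06 d.
K_eq = L / Σ(b_i/K_i) = 33.16 / 2.628e+06 = 1.262e-05 m/day.
Q = K_eq · A · (Δh/L) = 1.262e-05 × 171 × (20.9/33.16) = 0.001360 m³/day.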